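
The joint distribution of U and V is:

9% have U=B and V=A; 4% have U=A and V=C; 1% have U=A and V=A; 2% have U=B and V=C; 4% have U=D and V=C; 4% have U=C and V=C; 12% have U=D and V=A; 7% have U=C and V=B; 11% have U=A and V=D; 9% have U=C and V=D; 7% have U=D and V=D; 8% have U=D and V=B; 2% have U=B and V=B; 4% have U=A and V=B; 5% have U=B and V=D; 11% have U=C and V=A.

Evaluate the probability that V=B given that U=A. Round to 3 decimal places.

0.200

P(U=A) = 0.01 + 0.04 + 0.04 + 0.11 = 0.20.
P(V=B | U=A) = 0.04/0.20 = 0.200.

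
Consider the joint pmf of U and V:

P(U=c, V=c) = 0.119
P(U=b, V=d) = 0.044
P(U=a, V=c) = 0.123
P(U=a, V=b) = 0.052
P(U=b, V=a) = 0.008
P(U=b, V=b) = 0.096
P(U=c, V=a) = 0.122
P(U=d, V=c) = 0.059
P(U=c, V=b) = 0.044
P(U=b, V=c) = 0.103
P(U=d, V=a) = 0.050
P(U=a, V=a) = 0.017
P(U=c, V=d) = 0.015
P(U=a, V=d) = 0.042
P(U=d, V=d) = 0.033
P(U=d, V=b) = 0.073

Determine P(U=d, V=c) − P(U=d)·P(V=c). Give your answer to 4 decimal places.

P(U=d) = 0.050 + 0.073 + 0.059 + 0.033 = 0.215.
P(V=c) = 0.123 + 0.103 + 0.119 + 0.059 = 0.404.
P(U=d, V=c) − P(U=d)P(V=c) = 0.059 − 0.215×0.404 = -0.0279.

-0.0279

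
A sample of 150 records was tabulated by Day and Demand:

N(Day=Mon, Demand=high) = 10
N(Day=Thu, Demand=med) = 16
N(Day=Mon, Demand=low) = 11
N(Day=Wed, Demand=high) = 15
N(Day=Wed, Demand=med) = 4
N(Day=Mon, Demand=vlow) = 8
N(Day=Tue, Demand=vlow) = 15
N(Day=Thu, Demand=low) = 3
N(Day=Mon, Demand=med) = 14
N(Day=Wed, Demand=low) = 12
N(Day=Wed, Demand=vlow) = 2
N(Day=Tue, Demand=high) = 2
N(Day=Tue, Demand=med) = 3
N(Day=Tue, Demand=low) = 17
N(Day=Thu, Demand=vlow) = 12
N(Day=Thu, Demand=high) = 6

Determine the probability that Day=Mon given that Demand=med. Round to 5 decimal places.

0.37838

Total with Demand=med: 14 + 3 + 4 + 16 = 37.
P(Day=Mon | Demand=med) = 14/37 = 0.37838.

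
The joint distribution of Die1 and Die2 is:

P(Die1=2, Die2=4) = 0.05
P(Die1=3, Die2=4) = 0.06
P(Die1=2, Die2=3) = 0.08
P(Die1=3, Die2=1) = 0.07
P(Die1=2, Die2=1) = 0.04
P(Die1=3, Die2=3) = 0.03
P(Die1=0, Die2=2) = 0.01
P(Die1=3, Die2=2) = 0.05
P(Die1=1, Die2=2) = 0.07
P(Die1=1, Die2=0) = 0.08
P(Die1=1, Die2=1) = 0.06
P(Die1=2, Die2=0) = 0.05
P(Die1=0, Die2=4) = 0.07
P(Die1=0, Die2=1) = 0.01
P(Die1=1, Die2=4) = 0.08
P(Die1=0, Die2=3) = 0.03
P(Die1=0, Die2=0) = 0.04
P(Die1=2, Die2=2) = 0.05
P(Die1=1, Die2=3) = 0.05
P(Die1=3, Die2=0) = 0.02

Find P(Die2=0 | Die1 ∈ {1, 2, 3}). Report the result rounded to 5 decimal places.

P(Die1=1) = 0.08 + 0.06 + 0.07 + 0.05 + 0.08 = 0.34.
P(Die1=2) = 0.05 + 0.04 + 0.05 + 0.08 + 0.05 = 0.27.
P(Die1=3) = 0.02 + 0.07 + 0.05 + 0.03 + 0.06 = 0.23.
P(Die1 ∈ {1, 2, 3}) = 0.34 + 0.27 + 0.23 = 0.84; P(Die2=0, Die1 ∈ {1, 2, 3}) = 0.08 + 0.05 + 0.02 = 0.15.
P(Die2=0 | Die1 ∈ {1, 2, 3}) = 0.15/0.84 = 0.17857.

0.17857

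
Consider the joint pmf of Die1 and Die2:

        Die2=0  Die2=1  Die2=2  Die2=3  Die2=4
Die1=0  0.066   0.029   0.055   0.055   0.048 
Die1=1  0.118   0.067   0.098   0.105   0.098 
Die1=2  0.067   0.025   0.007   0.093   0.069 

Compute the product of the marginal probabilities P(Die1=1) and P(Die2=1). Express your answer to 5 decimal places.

0.05881

P(Die1=1) = 0.118 + 0.067 + 0.098 + 0.105 + 0.098 = 0.486.
P(Die2=1) = 0.029 + 0.067 + 0.025 = 0.121.
Product: 0.486 × 0.121 = 0.05881.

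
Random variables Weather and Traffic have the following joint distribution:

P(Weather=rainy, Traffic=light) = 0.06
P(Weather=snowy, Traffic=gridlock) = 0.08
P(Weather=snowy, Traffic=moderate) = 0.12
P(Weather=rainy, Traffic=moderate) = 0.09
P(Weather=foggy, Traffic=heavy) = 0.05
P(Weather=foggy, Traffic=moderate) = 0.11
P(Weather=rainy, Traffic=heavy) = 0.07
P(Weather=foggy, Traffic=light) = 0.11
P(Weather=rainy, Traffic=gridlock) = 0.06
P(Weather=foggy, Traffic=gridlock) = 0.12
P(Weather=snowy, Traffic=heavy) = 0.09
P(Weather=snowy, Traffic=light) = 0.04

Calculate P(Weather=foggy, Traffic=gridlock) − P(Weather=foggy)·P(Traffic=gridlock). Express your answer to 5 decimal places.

P(Weather=foggy) = 0.11 + 0.11 + 0.05 + 0.12 = 0.39.
P(Traffic=gridlock) = 0.06 + 0.08 + 0.12 = 0.26.
P(Weather=foggy, Traffic=gridlock) − P(Weather=foggy)P(Traffic=gridlock) = 0.12 − 0.39×0.26 = 0.01860.

0.01860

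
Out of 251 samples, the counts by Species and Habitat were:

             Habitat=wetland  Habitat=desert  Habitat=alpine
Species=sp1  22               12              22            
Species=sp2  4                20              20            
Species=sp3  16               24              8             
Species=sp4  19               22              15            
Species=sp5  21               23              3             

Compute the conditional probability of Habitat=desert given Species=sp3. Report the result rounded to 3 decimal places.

0.500

Total with Species=sp3: 16 + 24 + 8 = 48.
P(Habitat=desert | Species=sp3) = 24/48 = 0.500.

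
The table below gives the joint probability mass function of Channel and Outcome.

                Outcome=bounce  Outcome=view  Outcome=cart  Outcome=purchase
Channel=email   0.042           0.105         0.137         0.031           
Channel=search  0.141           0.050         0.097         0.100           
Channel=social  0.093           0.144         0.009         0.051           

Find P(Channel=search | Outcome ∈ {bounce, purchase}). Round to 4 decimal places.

P(Outcome=bounce) = 0.042 + 0.141 + 0.093 = 0.276.
P(Outcome=purchase) = 0.031 + 0.100 + 0.051 = 0.182.
P(Outcome ∈ {bounce, purchase}) = 0.276 + 0.182 = 0.458; P(Channel=search, Outcome ∈ {bounce, purchase}) = 0.141 + 0.100 = 0.241.
P(Channel=search | Outcome ∈ {bounce, purchase}) = 0.241/0.458 = 0.5262.

0.5262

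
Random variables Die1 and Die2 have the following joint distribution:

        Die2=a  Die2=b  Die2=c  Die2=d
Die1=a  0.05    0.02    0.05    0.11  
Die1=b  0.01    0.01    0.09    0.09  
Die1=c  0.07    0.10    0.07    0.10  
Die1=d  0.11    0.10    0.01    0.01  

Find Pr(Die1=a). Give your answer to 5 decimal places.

0.23000

P(Die1=a) = 0.05 + 0.02 + 0.05 + 0.11 = 0.23.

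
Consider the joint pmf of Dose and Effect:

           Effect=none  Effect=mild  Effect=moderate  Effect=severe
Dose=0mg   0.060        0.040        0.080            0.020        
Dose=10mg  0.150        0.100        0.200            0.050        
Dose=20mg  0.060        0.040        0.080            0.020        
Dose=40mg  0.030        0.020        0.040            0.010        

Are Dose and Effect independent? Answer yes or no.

Every cell satisfies P(Dose,Effect) = P(Dose)·P(Effect). For instance P(Dose=0mg) = 0.200, P(Effect=severe) = 0.100, and 0.200×0.100 = 0.020 matches the joint entry. So Dose and Effect are independent.

yes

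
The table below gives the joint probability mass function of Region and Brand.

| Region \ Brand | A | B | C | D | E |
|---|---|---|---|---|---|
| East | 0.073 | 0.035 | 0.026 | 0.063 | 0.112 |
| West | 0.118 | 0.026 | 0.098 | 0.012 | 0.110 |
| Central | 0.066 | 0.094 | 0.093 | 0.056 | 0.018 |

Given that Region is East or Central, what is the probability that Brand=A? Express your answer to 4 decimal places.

P(Region=East) = 0.073 + 0.035 + 0.026 + 0.063 + 0.112 = 0.309.
P(Region=Central) = 0.066 + 0.094 + 0.093 + 0.056 + 0.018 = 0.327.
P(Region ∈ {East, Central}) = 0.309 + 0.327 = 0.636; P(Brand=A, Region ∈ {East, Central}) = 0.073 + 0.066 = 0.139.
P(Brand=A | Region ∈ {East, Central}) = 0.139/0.636 = 0.2186.

0.2186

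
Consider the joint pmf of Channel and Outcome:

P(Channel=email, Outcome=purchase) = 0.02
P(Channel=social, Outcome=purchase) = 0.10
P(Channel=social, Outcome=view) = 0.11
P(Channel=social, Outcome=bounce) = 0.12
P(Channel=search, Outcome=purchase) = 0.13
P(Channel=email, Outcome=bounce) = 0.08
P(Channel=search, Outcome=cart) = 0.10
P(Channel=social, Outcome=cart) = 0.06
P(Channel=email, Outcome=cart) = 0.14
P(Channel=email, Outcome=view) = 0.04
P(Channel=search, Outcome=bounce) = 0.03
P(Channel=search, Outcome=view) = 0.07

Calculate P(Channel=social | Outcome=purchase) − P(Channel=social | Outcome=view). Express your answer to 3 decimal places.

-0.100

P(Outcome=purchase) = 0.02 + 0.13 + 0.10 = 0.25; P(Channel=social | Outcome=purchase) = 0.10/0.25 = 0.4000.
P(Outcome=view) = 0.04 + 0.07 + 0.11 = 0.22; P(Channel=social | Outcome=view) = 0.11/0.22 = 0.5000.
Difference = -0.100.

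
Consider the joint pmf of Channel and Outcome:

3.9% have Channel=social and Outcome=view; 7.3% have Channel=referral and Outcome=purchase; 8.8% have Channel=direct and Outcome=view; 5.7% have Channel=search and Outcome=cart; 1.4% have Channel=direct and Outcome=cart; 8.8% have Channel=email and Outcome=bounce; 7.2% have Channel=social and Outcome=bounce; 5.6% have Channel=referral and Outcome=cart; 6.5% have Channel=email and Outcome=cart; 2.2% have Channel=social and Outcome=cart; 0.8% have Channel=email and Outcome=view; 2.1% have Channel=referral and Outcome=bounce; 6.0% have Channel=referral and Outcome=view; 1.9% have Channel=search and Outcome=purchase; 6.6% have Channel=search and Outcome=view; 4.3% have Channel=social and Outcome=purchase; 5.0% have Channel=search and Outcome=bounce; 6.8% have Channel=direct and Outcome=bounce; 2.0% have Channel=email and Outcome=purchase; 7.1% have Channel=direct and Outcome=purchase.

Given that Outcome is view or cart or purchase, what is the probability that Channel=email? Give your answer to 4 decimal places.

P(Outcome=view) = 0.008 + 0.066 + 0.039 + 0.088 + 0.060 = 0.261.
P(Outcome=cart) = 0.065 + 0.057 + 0.022 + 0.014 + 0.056 = 0.214.
P(Outcome=purchase) = 0.020 + 0.019 + 0.043 + 0.071 + 0.073 = 0.226.
P(Outcome ∈ {view, cart, purchase}) = 0.261 + 0.214 + 0.226 = 0.701; P(Channel=email, Outcome ∈ {view, cart, purchase}) = 0.008 + 0.065 + 0.020 = 0.093.
P(Channel=email | Outcome ∈ {view, cart, purchase}) = 0.093/0.701 = 0.1327.

0.1327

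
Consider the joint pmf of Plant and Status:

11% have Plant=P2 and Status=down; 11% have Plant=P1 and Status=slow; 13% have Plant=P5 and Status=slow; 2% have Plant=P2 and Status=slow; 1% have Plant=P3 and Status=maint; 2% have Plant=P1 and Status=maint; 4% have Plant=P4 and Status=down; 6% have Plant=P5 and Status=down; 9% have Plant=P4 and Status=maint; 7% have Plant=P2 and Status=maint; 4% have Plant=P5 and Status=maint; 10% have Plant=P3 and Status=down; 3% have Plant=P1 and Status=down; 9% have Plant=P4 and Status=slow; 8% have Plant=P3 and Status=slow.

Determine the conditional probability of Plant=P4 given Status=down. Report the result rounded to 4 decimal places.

0.1176

P(Status=down) = 0.03 + 0.11 + 0.10 + 0.04 + 0.06 = 0.34.
P(Plant=P4 | Status=down) = 0.04/0.34 = 0.1176.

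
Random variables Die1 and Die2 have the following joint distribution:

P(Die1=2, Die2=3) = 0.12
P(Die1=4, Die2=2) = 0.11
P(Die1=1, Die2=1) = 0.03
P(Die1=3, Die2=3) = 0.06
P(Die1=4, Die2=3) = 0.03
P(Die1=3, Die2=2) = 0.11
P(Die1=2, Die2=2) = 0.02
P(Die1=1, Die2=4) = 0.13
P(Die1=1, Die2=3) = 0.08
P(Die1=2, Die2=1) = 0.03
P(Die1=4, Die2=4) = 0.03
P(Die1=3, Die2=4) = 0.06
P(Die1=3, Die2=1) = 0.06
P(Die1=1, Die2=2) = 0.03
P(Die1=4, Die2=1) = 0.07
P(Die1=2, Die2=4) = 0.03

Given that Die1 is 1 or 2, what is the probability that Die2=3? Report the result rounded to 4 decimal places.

P(Die1=1) = 0.03 + 0.03 + 0.08 + 0.13 = 0.27.
P(Die1=2) = 0.03 + 0.02 + 0.12 + 0.03 = 0.20.
P(Die1 ∈ {1, 2}) = 0.27 + 0.20 = 0.47; P(Die2=3, Die1 ∈ {1, 2}) = 0.08 + 0.12 = 0.20.
P(Die2=3 | Die1 ∈ {1, 2}) = 0.20/0.47 = 0.4255.

0.4255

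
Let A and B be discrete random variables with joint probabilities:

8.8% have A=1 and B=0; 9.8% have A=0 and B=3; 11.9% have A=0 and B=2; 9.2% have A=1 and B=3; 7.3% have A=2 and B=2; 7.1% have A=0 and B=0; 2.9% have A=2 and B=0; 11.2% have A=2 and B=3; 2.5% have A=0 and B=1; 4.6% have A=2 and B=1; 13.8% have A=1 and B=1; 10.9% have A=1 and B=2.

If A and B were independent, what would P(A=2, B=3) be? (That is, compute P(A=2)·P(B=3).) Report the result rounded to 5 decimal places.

0.07852

P(A=2) = 0.029 + 0.046 + 0.073 + 0.112 = 0.260.
P(B=3) = 0.098 + 0.092 + 0.112 = 0.302.
Product: 0.260 × 0.302 = 0.07852.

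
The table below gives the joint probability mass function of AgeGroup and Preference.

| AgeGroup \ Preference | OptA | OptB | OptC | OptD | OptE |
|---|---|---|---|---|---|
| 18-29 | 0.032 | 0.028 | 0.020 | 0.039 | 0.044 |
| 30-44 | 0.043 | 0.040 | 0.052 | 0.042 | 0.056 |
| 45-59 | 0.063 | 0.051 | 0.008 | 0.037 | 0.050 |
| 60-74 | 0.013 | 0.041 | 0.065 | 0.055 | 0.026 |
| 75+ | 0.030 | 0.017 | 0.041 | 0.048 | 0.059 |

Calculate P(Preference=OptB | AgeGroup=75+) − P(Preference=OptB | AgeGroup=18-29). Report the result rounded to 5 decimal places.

P(AgeGroup=75+) = 0.030 + 0.017 + 0.041 + 0.048 + 0.059 = 0.195; P(Preference=OptB | AgeGroup=75+) = 0.017/0.195 = 0.087179.
P(AgeGroup=18-29) = 0.032 + 0.028 + 0.020 + 0.039 + 0.044 = 0.163; P(Preference=OptB | AgeGroup=18-29) = 0.028/0.163 = 0.171779.
Difference = -0.08460.

-0.08460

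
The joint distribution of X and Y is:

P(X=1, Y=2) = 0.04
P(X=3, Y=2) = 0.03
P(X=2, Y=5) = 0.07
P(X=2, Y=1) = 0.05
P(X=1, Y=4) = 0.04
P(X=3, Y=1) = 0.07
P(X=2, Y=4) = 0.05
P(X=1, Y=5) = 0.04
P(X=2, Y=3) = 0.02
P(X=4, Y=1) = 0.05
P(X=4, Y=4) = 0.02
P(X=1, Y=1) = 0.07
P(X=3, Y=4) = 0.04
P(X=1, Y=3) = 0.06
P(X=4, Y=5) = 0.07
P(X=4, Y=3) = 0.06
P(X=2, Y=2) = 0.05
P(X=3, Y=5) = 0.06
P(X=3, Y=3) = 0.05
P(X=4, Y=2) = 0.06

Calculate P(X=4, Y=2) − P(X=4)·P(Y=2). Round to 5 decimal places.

P(X=4) = 0.05 + 0.06 + 0.06 + 0.02 + 0.07 = 0.26.
P(Y=2) = 0.04 + 0.05 + 0.03 + 0.06 = 0.18.
P(X=4, Y=2) − P(X=4)P(Y=2) = 0.06 − 0.26×0.18 = 0.01320.

0.01320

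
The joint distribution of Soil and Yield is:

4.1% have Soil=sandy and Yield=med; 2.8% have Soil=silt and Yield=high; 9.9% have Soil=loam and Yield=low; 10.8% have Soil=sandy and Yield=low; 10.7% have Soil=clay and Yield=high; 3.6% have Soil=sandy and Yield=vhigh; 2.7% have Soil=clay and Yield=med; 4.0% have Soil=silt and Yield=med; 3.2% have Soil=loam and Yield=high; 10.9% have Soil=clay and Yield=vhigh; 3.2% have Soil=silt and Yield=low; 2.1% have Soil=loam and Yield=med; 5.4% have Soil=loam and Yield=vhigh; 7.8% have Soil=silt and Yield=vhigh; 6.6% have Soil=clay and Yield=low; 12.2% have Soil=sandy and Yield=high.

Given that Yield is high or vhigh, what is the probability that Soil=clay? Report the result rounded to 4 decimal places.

0.3816

P(Yield=high) = 0.122 + 0.032 + 0.107 + 0.028 = 0.289.
P(Yield=vhigh) = 0.036 + 0.054 + 0.109 + 0.078 = 0.277.
P(Yield ∈ {high, vhigh}) = 0.289 + 0.277 = 0.566; P(Soil=clay, Yield ∈ {high, vhigh}) = 0.107 + 0.109 = 0.216.
P(Soil=clay | Yield ∈ {high, vhigh}) = 0.216/0.566 = 0.3816.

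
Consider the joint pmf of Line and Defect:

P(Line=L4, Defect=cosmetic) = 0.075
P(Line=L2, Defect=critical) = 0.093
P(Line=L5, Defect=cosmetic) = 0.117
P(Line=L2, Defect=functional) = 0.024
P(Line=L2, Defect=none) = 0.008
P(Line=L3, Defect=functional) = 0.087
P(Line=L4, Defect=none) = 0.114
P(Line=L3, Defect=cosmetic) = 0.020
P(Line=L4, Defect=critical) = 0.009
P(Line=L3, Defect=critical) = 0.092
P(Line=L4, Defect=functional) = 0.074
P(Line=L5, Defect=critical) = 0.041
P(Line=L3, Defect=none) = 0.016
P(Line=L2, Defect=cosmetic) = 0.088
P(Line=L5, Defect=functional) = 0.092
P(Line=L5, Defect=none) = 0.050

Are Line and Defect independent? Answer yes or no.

P(Line=L4) = 0.272 and P(Defect=none) = 0.188, so their product is 0.05114, but P(Line=L4, Defect=none) = 0.114. Since these differ, Line and Defect are not independent.

no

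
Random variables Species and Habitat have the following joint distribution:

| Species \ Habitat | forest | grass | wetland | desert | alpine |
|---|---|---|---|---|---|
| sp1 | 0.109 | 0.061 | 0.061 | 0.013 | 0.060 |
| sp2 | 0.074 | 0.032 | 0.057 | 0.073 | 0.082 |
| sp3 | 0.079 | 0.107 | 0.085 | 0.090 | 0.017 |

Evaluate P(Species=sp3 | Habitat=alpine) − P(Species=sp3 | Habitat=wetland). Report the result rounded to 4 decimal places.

-0.3118

P(Habitat=alpine) = 0.060 + 0.082 + 0.017 = 0.159; P(Species=sp3 | Habitat=alpine) = 0.017/0.159 = 0.10692.
P(Habitat=wetland) = 0.061 + 0.057 + 0.085 = 0.203; P(Species=sp3 | Habitat=wetland) = 0.085/0.203 = 0.41872.
Difference = -0.3118.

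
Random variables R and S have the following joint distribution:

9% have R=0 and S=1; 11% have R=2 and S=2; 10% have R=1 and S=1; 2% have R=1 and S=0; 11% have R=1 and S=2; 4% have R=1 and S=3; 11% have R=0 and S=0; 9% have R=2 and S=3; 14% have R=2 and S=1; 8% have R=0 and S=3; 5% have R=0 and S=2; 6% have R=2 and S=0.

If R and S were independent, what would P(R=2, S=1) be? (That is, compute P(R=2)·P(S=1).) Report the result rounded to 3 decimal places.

0.132

P(R=2) = 0.06 + 0.14 + 0.11 + 0.09 = 0.40.
P(S=1) = 0.09 + 0.10 + 0.14 = 0.33.
Product: 0.40 × 0.33 = 0.132.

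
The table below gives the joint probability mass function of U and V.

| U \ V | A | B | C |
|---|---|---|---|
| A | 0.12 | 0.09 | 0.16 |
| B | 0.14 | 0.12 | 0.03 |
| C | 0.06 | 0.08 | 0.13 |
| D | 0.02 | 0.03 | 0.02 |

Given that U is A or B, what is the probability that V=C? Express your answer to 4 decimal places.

0.2879

P(U=A) = 0.12 + 0.09 + 0.16 = 0.37.
P(U=B) = 0.14 + 0.12 + 0.03 = 0.29.
P(U ∈ {A, B}) = 0.37 + 0.29 = 0.66; P(V=C, U ∈ {A, B}) = 0.16 + 0.03 = 0.19.
P(V=C | U ∈ {A, B}) = 0.19/0.66 = 0.2879.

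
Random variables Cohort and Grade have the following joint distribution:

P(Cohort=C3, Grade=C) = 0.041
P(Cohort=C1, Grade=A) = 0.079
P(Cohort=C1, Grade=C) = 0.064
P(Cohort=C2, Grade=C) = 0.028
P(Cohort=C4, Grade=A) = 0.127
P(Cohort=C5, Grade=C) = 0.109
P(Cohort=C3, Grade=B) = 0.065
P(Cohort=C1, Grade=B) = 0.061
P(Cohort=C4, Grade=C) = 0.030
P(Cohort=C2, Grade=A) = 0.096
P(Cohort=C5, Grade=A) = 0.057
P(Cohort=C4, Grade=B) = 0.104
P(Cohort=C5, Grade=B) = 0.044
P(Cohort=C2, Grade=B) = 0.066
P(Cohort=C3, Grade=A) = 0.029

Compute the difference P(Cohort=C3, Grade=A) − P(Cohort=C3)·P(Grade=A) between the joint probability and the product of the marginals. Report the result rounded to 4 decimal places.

-0.0234

P(Cohort=C3) = 0.029 + 0.065 + 0.041 = 0.135.
P(Grade=A) = 0.079 + 0.096 + 0.029 + 0.127 + 0.057 = 0.388.
P(Cohort=C3, Grade=A) − P(Cohort=C3)P(Grade=A) = 0.029 − 0.135×0.388 = -0.0234.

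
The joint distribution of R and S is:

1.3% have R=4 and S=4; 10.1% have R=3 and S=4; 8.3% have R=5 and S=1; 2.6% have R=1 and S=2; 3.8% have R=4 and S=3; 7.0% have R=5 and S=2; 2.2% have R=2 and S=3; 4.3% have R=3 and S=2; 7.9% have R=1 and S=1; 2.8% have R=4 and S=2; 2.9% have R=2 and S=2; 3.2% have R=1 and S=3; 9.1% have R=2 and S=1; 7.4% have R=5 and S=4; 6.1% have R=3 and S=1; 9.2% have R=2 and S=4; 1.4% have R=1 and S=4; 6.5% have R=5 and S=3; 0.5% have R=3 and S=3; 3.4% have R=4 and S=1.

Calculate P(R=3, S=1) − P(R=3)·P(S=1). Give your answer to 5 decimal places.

-0.01208

P(R=3) = 0.061 + 0.043 + 0.005 + 0.101 = 0.210.
P(S=1) = 0.079 + 0.091 + 0.061 + 0.034 + 0.083 = 0.348.
P(R=3, S=1) − P(R=3)P(S=1) = 0.061 − 0.210×0.348 = -0.01208.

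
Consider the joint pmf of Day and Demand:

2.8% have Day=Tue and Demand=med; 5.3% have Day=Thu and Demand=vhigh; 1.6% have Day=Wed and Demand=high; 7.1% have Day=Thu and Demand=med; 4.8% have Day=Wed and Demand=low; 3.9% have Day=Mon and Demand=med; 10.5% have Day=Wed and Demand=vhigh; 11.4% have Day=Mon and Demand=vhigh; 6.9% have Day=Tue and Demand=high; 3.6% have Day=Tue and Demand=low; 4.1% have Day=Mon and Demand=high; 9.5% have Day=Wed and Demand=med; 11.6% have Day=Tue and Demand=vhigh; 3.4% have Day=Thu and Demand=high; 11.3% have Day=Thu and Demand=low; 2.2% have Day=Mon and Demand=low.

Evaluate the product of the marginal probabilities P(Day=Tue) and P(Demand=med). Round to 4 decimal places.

0.0580

P(Day=Tue) = 0.036 + 0.028 + 0.069 + 0.116 = 0.249.
P(Demand=med) = 0.039 + 0.028 + 0.095 + 0.071 = 0.233.
Product: 0.249 × 0.233 = 0.0580.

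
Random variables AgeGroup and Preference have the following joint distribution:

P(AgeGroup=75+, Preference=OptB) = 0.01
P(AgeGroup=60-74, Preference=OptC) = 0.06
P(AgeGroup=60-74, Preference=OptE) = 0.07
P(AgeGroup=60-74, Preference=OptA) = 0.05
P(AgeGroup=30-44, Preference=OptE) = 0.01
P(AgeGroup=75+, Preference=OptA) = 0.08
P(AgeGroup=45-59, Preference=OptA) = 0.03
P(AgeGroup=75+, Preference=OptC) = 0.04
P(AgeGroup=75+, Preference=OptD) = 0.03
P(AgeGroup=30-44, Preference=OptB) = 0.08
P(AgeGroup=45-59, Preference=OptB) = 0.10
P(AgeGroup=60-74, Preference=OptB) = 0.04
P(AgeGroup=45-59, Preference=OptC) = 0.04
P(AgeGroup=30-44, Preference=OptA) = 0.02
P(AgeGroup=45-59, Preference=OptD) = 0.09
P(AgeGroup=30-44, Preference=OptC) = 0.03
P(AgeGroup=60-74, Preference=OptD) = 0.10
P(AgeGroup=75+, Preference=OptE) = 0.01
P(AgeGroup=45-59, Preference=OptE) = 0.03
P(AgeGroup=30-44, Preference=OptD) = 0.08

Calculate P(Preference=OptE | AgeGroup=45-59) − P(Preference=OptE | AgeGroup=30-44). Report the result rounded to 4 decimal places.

0.0580

P(AgeGroup=45-59) = 0.03 + 0.10 + 0.04 + 0.09 + 0.03 = 0.29; P(Preference=OptE | AgeGroup=45-59) = 0.03/0.29 = 0.10345.
P(AgeGroup=30-44) = 0.02 + 0.08 + 0.03 + 0.08 + 0.01 = 0.22; P(Preference=OptE | AgeGroup=30-44) = 0.01/0.22 = 0.04545.
Difference = 0.0580.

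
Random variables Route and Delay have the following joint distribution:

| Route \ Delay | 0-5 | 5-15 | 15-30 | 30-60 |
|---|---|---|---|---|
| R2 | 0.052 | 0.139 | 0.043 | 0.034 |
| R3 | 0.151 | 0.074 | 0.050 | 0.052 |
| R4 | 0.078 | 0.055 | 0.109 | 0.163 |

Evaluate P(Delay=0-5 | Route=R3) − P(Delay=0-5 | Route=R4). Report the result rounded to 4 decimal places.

P(Route=R3) = 0.151 + 0.074 + 0.050 + 0.052 = 0.327; P(Delay=0-5 | Route=R3) = 0.151/0.327 = 0.46177.
P(Route=R4) = 0.078 + 0.055 + 0.109 + 0.163 = 0.405; P(Delay=0-5 | Route=R4) = 0.078/0.405 = 0.19259.
Difference = 0.2692.

0.2692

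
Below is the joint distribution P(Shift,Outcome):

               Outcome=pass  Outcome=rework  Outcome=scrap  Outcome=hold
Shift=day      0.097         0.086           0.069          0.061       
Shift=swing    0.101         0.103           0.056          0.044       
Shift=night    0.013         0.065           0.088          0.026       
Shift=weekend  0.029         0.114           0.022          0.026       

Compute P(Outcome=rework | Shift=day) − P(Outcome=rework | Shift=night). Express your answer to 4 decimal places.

-0.0638

P(Shift=day) = 0.097 + 0.086 + 0.069 + 0.061 = 0.313; P(Outcome=rework | Shift=day) = 0.086/0.313 = 0.27476.
P(Shift=night) = 0.013 + 0.065 + 0.088 + 0.026 = 0.192; P(Outcome=rework | Shift=night) = 0.065/0.192 = 0.33854.
Difference = -0.0638.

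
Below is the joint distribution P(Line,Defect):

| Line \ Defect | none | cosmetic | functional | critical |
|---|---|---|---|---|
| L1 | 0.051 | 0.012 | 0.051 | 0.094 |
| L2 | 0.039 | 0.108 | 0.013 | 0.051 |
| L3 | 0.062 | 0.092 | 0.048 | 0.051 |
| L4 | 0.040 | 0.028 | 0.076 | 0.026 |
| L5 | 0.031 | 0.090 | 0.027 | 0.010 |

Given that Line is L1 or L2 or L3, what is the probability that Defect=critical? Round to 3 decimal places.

P(Line=L1) = 0.051 + 0.012 + 0.051 + 0.094 = 0.208.
P(Line=L2) = 0.039 + 0.108 + 0.013 + 0.051 = 0.211.
P(Line=L3) = 0.062 + 0.092 + 0.048 + 0.051 = 0.253.
P(Line ∈ {L1, L2, L3}) = 0.208 + 0.211 + 0.253 = 0.672; P(Defect=critical, Line ∈ {L1, L2, L3}) = 0.094 + 0.051 + 0.051 = 0.196.
P(Defect=critical | Line ∈ {L1, L2, L3}) = 0.196/0.672 = 0.292.

0.292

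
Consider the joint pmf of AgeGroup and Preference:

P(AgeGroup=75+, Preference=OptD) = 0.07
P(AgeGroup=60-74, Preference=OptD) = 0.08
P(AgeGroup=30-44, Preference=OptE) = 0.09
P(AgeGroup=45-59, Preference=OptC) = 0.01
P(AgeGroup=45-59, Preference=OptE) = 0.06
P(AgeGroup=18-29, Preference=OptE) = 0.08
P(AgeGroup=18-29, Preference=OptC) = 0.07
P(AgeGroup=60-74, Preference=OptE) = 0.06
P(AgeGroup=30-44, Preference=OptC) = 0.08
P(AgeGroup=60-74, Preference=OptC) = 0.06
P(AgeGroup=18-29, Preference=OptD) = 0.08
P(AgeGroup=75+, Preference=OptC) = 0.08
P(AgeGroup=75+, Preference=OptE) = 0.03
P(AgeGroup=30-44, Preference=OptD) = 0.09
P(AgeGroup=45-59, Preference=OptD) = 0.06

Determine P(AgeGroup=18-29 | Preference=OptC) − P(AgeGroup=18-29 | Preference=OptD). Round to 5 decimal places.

P(Preference=OptC) = 0.07 + 0.08 + 0.01 + 0.06 + 0.08 = 0.30; P(AgeGroup=18-29 | Preference=OptC) = 0.07/0.30 = 0.233333.
P(Preference=OptD) = 0.08 + 0.09 + 0.06 + 0.08 + 0.07 = 0.38; P(AgeGroup=18-29 | Preference=OptD) = 0.08/0.38 = 0.210526.
Difference = 0.02281.

0.02281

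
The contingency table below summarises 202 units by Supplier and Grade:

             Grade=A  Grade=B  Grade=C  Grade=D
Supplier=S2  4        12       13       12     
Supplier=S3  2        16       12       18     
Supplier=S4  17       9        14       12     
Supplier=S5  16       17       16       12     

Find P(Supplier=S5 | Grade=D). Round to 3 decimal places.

Total with Grade=D: 12 + 18 + 12 + 12 = 54.
P(Supplier=S5 | Grade=D) = 12/54 = 0.222.

0.222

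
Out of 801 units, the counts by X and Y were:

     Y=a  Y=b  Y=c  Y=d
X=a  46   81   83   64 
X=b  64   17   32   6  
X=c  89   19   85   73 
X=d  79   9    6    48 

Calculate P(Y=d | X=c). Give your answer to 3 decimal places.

0.274

Total with X=c: 89 + 19 + 85 + 73 = 266.
P(Y=d | X=c) = 73/266 = 0.274.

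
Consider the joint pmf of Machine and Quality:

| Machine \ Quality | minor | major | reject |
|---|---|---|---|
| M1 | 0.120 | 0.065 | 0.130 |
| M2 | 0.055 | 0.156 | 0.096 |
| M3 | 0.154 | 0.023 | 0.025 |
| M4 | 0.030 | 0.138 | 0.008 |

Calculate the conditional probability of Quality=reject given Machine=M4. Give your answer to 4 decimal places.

0.0455

P(Machine=M4) = 0.030 + 0.138 + 0.008 = 0.176.
P(Quality=reject | Machine=M4) = 0.008/0.176 = 0.0455.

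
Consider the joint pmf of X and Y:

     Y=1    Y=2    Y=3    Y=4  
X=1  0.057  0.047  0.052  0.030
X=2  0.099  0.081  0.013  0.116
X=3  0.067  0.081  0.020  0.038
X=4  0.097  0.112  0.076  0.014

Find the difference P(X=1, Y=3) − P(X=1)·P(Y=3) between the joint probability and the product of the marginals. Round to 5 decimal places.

P(X=1) = 0.057 + 0.047 + 0.052 + 0.030 = 0.186.
P(Y=3) = 0.052 + 0.013 + 0.020 + 0.076 = 0.161.
P(X=1, Y=3) − P(X=1)P(Y=3) = 0.052 − 0.186×0.161 = 0.02205.

0.02205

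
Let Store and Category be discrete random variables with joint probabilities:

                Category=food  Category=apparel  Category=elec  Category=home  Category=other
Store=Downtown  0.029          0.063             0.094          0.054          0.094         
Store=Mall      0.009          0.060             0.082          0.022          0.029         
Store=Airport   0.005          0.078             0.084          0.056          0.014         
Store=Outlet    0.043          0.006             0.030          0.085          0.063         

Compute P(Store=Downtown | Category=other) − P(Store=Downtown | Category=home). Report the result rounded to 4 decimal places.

P(Category=other) = 0.094 + 0.029 + 0.014 + 0.063 = 0.200; P(Store=Downtown | Category=other) = 0.094/0.200 = 0.47000.
P(Category=home) = 0.054 + 0.022 + 0.056 + 0.085 = 0.217; P(Store=Downtown | Category=home) = 0.054/0.217 = 0.24885.
Difference = 0.2212.

0.2212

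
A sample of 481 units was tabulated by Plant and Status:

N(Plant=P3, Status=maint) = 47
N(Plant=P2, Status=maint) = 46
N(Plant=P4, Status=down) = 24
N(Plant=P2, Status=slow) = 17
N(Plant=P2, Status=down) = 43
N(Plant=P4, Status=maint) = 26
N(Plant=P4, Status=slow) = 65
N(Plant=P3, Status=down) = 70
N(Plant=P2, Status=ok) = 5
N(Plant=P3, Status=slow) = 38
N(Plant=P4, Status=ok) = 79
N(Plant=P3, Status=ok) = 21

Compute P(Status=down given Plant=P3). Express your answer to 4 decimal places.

Total with Plant=P3: 21 + 38 + 70 + 47 = 176.
P(Status=down | Plant=P3) = 70/176 = 0.3977.

0.3977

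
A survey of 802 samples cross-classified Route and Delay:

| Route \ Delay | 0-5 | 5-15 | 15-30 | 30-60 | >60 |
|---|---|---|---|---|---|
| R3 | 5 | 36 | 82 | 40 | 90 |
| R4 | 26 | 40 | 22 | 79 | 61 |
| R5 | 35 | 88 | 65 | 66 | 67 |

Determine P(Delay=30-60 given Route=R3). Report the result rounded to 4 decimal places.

0.1581

Total with Route=R3: 5 + 36 + 82 + 40 + 90 = 253.
P(Delay=30-60 | Route=R3) = 40/253 = 0.1581.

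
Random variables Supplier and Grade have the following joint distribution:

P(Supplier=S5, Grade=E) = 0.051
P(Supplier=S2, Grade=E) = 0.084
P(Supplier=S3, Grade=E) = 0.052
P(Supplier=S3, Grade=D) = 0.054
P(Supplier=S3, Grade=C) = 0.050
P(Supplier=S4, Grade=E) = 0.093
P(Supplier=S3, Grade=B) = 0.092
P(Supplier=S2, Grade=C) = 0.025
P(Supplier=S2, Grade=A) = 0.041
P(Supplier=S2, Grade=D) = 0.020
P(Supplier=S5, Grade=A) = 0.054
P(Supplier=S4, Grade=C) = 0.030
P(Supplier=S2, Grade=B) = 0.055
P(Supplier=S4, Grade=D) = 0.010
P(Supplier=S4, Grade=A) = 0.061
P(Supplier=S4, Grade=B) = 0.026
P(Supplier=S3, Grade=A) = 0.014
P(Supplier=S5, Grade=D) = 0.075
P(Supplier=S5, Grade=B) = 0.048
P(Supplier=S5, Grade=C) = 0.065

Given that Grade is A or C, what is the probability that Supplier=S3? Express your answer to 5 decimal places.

0.18824

P(Grade=A) = 0.041 + 0.014 + 0.061 + 0.054 = 0.170.
P(Grade=C) = 0.025 + 0.050 + 0.030 + 0.065 = 0.170.
P(Grade ∈ {A, C}) = 0.170 + 0.170 = 0.340; P(Supplier=S3, Grade ∈ {A, C}) = 0.014 + 0.050 = 0.064.
P(Supplier=S3 | Grade ∈ {A, C}) = 0.064/0.340 = 0.18824.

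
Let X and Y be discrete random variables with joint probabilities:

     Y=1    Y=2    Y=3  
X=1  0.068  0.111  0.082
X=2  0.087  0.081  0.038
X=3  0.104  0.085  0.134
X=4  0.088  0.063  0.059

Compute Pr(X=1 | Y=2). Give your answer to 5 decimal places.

0.32647

P(Y=2) = 0.111 + 0.081 + 0.085 + 0.063 = 0.340.
P(X=1 | Y=2) = 0.111/0.340 = 0.32647.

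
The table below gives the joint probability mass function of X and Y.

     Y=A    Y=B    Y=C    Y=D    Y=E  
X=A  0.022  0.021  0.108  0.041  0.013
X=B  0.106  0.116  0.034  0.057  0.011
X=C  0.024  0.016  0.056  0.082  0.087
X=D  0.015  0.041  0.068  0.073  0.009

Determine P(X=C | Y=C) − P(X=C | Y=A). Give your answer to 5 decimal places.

0.06681

P(Y=C) = 0.108 + 0.034 + 0.056 + 0.068 = 0.266; P(X=C | Y=C) = 0.056/0.266 = 0.210526.
P(Y=A) = 0.022 + 0.106 + 0.024 + 0.015 = 0.167; P(X=C | Y=A) = 0.024/0.167 = 0.143713.
Difference = 0.06681.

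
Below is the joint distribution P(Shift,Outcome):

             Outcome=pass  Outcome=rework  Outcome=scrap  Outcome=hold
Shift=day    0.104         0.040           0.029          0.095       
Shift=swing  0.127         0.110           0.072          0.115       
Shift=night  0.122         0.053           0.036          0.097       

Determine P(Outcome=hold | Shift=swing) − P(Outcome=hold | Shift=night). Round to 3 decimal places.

-0.044

P(Shift=swing) = 0.127 + 0.110 + 0.072 + 0.115 = 0.424; P(Outcome=hold | Shift=swing) = 0.115/0.424 = 0.2712.
P(Shift=night) = 0.122 + 0.053 + 0.036 + 0.097 = 0.308; P(Outcome=hold | Shift=night) = 0.097/0.308 = 0.3149.
Difference = -0.044.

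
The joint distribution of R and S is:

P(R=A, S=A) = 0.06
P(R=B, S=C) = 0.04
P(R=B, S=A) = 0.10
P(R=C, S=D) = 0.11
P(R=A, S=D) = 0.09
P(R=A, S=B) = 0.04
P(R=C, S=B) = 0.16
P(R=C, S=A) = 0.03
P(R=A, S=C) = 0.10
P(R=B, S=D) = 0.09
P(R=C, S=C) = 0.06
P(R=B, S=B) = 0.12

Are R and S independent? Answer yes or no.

P(R=A) = 0.29 and P(S=B) = 0.32, so their product is 0.0928, but P(R=A, S=B) = 0.04. Since these differ, R and S are not independent.

no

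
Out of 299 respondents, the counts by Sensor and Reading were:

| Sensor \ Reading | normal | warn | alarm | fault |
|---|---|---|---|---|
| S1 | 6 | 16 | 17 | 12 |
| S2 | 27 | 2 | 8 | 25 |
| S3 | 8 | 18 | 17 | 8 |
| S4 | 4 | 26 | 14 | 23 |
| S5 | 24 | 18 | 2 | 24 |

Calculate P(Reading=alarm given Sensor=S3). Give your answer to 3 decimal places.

Total with Sensor=S3: 8 + 18 + 17 + 8 = 51.
P(Reading=alarm | Sensor=S3) = 17/51 = 0.333.

0.333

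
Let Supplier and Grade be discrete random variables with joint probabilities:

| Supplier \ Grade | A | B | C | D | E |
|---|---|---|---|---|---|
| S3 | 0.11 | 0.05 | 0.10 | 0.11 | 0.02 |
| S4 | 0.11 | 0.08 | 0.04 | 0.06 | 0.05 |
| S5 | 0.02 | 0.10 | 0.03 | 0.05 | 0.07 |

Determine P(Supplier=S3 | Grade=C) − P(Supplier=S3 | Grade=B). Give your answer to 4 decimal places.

P(Grade=C) = 0.10 + 0.04 + 0.03 = 0.17; P(Supplier=S3 | Grade=C) = 0.10/0.17 = 0.58824.
P(Grade=B) = 0.05 + 0.08 + 0.10 = 0.23; P(Supplier=S3 | Grade=B) = 0.05/0.23 = 0.21739.
Difference = 0.3708.

0.3708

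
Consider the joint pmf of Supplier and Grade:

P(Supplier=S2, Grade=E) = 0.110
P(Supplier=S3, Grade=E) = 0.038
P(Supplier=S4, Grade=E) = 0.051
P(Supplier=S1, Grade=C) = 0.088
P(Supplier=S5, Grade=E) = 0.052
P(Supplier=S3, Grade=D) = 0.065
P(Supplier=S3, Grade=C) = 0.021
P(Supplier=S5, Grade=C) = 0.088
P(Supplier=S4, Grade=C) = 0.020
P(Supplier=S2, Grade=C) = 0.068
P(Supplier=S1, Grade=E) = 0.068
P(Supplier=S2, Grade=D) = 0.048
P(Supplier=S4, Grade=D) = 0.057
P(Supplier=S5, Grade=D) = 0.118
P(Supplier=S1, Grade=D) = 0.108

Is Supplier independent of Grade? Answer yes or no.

P(Supplier=S2) = 0.226 and P(Grade=D) = 0.396, so their product is 0.08950, but P(Supplier=S2, Grade=D) = 0.048. Since these differ, Supplier and Grade are not independent.

no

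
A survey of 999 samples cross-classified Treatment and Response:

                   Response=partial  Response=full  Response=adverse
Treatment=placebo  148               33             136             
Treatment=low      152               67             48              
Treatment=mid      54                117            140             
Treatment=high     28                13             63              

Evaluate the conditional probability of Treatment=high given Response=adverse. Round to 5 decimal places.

0.16279

Total with Response=adverse: 136 + 48 + 140 + 63 = 387.
P(Treatment=high | Response=adverse) = 63/387 = 0.16279.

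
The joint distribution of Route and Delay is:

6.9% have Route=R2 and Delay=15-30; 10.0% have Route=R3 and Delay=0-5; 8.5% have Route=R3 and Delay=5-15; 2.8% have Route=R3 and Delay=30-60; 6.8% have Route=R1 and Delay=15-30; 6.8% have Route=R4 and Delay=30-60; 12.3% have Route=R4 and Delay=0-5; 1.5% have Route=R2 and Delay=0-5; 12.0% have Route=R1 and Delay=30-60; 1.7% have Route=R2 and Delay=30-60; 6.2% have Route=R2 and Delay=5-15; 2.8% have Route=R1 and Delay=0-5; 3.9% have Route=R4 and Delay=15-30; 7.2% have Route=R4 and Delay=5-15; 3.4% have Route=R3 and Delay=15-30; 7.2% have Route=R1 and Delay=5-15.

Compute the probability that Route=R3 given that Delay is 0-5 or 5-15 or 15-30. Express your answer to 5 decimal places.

0.28553

P(Delay=0-5) = 0.028 + 0.015 + 0.100 + 0.123 = 0.266.
P(Delay=5-15) = 0.072 + 0.062 + 0.085 + 0.072 = 0.291.
P(Delay=15-30) = 0.068 + 0.069 + 0.034 + 0.039 = 0.210.
P(Delay ∈ {0-5, 5-15, 15-30}) = 0.266 + 0.291 + 0.210 = 0.767; P(Route=R3, Delay ∈ {0-5, 5-15, 15-30}) = 0.100 + 0.085 + 0.034 = 0.219.
P(Route=R3 | Delay ∈ {0-5, 5-15, 15-30}) = 0.219/0.767 = 0.28553.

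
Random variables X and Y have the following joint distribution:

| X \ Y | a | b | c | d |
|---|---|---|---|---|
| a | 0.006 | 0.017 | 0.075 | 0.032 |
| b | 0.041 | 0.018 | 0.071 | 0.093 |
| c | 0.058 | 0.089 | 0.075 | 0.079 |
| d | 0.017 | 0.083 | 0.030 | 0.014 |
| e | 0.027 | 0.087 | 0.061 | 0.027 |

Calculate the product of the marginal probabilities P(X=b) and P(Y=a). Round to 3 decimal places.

0.033

P(X=b) = 0.041 + 0.018 + 0.071 + 0.093 = 0.223.
P(Y=a) = 0.006 + 0.041 + 0.058 + 0.017 + 0.027 = 0.149.
Product: 0.223 × 0.149 = 0.033.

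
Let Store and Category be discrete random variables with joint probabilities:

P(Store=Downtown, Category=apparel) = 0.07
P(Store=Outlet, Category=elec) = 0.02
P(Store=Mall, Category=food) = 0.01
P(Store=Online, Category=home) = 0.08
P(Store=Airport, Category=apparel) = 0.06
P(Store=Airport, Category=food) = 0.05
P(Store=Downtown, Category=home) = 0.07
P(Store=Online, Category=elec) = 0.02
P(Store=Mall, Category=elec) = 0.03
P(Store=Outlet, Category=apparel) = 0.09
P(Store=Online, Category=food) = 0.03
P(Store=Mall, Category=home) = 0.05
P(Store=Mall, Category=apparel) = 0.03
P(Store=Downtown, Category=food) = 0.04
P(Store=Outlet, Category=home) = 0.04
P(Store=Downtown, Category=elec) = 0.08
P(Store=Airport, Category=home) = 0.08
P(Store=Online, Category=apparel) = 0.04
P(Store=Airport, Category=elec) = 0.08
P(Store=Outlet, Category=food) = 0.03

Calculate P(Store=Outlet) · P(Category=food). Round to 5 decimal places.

P(Store=Outlet) = 0.03 + 0.09 + 0.02 + 0.04 = 0.18.
P(Category=food) = 0.04 + 0.01 + 0.05 + 0.03 + 0.03 = 0.16.
Product: 0.18 × 0.16 = 0.02880.

0.02880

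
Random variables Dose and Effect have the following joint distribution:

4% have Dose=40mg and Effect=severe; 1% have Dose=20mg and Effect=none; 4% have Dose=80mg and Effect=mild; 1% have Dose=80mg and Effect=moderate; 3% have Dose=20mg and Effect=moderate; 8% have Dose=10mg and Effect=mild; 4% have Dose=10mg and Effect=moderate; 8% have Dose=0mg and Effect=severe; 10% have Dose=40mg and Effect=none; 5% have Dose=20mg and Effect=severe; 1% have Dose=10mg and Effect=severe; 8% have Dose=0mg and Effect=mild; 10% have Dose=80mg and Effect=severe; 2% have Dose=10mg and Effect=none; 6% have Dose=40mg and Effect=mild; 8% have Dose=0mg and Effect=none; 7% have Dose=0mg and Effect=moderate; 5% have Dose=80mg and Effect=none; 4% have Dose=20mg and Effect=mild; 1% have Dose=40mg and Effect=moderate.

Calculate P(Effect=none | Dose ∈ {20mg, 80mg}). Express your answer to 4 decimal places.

P(Dose=20mg) = 0.01 + 0.04 + 0.03 + 0.05 = 0.13.
P(Dose=80mg) = 0.05 + 0.04 + 0.01 + 0.10 = 0.20.
P(Dose ∈ {20mg, 80mg}) = 0.13 + 0.20 = 0.33; P(Effect=none, Dose ∈ {20mg, 80mg}) = 0.01 + 0.05 = 0.06.
P(Effect=none | Dose ∈ {20mg, 80mg}) = 0.06/0.33 = 0.1818.

0.1818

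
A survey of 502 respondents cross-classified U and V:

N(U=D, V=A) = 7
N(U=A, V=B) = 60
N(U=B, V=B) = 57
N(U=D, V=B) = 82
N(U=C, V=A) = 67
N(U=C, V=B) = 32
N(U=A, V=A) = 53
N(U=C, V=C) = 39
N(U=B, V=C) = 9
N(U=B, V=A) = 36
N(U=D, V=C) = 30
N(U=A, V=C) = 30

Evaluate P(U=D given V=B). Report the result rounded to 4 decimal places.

Total with V=B: 60 + 57 + 32 + 82 = 231.
P(U=D | V=B) = 82/231 = 0.3550.

0.3550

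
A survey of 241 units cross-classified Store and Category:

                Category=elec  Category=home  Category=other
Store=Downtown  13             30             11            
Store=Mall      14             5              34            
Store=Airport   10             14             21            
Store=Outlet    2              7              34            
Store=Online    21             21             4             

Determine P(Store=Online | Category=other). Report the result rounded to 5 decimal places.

0.03846

Total with Category=other: 11 + 34 + 21 + 34 + 4 = 104.
P(Store=Online | Category=other) = 4/104 = 0.03846.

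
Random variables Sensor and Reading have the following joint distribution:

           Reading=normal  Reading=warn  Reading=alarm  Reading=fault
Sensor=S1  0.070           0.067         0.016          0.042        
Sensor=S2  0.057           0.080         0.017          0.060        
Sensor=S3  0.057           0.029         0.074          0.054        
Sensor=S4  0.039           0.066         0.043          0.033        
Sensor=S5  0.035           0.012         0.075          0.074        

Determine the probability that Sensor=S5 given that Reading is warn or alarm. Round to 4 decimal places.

0.1816

P(Reading=warn) = 0.067 + 0.080 + 0.029 + 0.066 + 0.012 = 0.254.
P(Reading=alarm) = 0.016 + 0.017 + 0.074 + 0.043 + 0.075 = 0.225.
P(Reading ∈ {warn, alarm}) = 0.254 + 0.225 = 0.479; P(Sensor=S5, Reading ∈ {warn, alarm}) = 0.012 + 0.075 = 0.087.
P(Sensor=S5 | Reading ∈ {warn, alarm}) = 0.087/0.479 = 0.1816.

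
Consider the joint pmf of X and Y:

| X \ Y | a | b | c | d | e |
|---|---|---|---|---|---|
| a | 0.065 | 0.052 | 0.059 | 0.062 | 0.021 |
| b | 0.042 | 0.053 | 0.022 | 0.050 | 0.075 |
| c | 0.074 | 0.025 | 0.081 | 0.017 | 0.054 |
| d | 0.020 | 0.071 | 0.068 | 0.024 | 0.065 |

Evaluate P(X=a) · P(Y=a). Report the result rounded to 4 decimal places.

0.0521

P(X=a) = 0.065 + 0.052 + 0.059 + 0.062 + 0.021 = 0.259.
P(Y=a) = 0.065 + 0.042 + 0.074 + 0.020 = 0.201.
Product: 0.259 × 0.201 = 0.0521.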